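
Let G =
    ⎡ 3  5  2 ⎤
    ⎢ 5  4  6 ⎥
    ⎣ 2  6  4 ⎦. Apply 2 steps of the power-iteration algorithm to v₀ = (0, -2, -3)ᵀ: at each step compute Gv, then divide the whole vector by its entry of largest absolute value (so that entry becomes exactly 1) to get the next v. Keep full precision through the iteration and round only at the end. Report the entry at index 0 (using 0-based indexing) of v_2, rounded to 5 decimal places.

0.68902

Gv0 = (-16.000000, -26.000000, -24.000000); divide by -26.000000 → v1 = (0.615385, 1.000000, 0.923077)
Gv1 = (8.692308, 12.615385, 10.923077); divide by 12.615385 → v2 = (0.689024, 1.000000, 0.865854)
Requested entry of v2: -226/-328 = 0.68902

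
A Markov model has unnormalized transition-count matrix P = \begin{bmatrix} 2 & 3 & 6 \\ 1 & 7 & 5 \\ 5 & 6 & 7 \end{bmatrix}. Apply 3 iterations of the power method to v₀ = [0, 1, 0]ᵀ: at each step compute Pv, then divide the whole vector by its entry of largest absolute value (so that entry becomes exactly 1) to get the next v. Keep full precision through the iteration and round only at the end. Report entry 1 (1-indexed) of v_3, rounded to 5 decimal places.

Pv0 = (3.000000, 7.000000, 6.000000); divide by 7.000000 → v1 = (0.428571, 1.000000, 0.857143)
Pv1 = (9.000000, 11.714286, 14.142857); divide by 14.142857 → v2 = (0.636364, 0.828283, 1.000000)
Pv2 = (9.757576, 11.434343, 15.151515); divide by 15.151515 → v3 = (0.644000, 0.754667, 1.000000)
Requested entry of v3: 966/1500 = 0.64400

0.64400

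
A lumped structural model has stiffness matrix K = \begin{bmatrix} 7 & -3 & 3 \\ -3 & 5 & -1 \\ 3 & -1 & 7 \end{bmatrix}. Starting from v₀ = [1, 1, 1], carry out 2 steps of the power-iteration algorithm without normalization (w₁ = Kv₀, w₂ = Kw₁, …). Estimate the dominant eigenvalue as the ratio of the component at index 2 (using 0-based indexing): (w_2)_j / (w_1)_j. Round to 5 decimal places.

9.22222

w1 = Kv₀ = (7, 1, 9)
w2 = Kw1 = (73, -25, 83)
Ratio at component: 83 / 9 = 9.22222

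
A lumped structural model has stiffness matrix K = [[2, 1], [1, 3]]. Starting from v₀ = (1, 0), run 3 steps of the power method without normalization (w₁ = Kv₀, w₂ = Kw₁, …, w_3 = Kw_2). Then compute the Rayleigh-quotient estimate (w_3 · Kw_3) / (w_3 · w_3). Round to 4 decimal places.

w1 = Kv₀ = (2, 1)
w2 = Kw1 = (5, 5)
w3 = Kw2 = (15, 20)
Kw3 = (50, 75)
w3·Kw3 = 15·50 + 20·75 = 2250; w3·w3 = 15·15 + 20·20 = 625
λ ≈ 2250/625 = 3.6000

λ ≈ 3.6000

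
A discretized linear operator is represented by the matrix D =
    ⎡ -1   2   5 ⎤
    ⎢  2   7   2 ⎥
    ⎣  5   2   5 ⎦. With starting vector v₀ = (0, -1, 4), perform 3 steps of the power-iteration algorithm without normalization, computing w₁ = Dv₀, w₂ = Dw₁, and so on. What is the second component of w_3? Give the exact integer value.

1065

w1 = Dv₀ = ((-1)·0 + 2·(-1) + 5·4; 2·0 + 7·(-1) + 2·4; 5·0 + 2·(-1) + 5·4) = (18, 1, 18)
w2 = Dw1 = ((-1)·18 + 2·1 + 5·18; 2·18 + 7·1 + 2·18; 5·18 + 2·1 + 5·18) = (74, 79, 182)
w3 = Dw2 = (994, 1065, 1438)
The requested component of w3 is 1065.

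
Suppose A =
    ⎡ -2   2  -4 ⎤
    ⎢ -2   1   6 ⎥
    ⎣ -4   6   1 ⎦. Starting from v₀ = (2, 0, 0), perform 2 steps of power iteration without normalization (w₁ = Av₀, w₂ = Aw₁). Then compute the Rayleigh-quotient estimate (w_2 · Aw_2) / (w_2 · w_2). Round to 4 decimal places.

w1 = Av₀ = ((-2)·2 + 2·0 + (-4)·0; (-2)·2 + 1·0 + 6·0; (-4)·2 + 6·0 + 1·0) = (-4, -4, -8)
w2 = Aw1 = ((-2)·(-4) + 2·(-4) + (-4)·(-8); (-2)·(-4) + 1·(-4) + 6·(-8); (-4)·(-4) + 6·(-4) + 1·(-8)) = (32, -44, -16)
Aw2 = (-88, -204, -408)
w2·Aw2 = 32·(-88) + (-44)·(-204) + (-16)·(-408) = 12688; w2·w2 = 32·32 + (-44)·(-44) + (-16)·(-16) = 3216
λ ≈ 12688/3216 = 3.9453

λ ≈ 3.9453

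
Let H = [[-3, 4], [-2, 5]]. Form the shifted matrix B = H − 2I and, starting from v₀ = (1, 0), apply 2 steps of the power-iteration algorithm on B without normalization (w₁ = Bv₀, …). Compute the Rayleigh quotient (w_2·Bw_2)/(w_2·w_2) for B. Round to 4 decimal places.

μ ≈ -4.1344

B = H − 2I has rows (-5, 4); (-2, 3)
w1 = Bv₀ = ((-5)·1 + 4·0; (-2)·1 + 3·0) = (-5, -2)
w2 = Bw1 = ((-5)·(-5) + 4·(-2); (-2)·(-5) + 3·(-2)) = (17, 4)
Bw2 = (-69, -22)
w2·Bw2 = -1261; w2·w2 = 305; μ ≈ -1261/305 = -4.1344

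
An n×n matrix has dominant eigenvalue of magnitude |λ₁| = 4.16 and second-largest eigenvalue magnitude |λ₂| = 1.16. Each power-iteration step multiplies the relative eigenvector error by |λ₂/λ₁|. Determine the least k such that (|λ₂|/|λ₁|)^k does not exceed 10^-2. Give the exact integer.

4

|λ₂/λ₁| = 1.16/4.16 = 0.27885
Need k ≥ ln(10^-2) / ln(0.27885) = -4.6052 / -1.2771 ≈ 3.606
Smallest integer k satisfying the bound: 4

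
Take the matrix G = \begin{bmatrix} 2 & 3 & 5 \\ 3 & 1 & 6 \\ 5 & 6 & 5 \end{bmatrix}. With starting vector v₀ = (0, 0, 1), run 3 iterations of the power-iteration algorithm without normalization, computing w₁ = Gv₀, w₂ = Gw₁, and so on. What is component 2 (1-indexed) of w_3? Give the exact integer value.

726

w1 = Gv₀ = (2·0 + 3·0 + 5·1; 3·0 + 1·0 + 6·1; 5·0 + 6·0 + 5·1) = (5, 6, 5)
w2 = Gw1 = (2·5 + 3·6 + 5·5; 3·5 + 1·6 + 6·5; 5·5 + 6·6 + 5·5) = (53, 51, 86)
w3 = Gw2 = (689, 726, 1001)
The requested component of w3 is 726.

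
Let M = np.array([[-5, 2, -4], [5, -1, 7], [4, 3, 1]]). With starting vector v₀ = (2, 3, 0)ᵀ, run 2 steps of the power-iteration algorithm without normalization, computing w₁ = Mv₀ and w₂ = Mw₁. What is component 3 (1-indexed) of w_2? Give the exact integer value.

22

w1 = Mv₀ = ((-5)·2 + 2·3 + (-4)·0; 5·2 + (-1)·3 + 7·0; 4·2 + 3·3 + 1·0) = (-4, 7, 17)
w2 = Mw1 = ((-5)·(-4) + 2·7 + (-4)·17; 5·(-4) + (-1)·7 + 7·17; 4·(-4) + 3·7 + 1·17) = (-34, 92, 22)
The requested component of w2 is 22.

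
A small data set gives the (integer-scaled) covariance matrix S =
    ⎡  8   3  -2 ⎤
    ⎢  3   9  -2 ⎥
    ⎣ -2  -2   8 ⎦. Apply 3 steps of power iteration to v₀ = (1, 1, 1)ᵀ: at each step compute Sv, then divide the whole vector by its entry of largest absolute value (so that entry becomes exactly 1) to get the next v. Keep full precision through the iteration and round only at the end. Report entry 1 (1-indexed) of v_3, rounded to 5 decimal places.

Sv0 = (9.000000, 10.000000, 4.000000); divide by 10.000000 → v1 = (0.900000, 1.000000, 0.400000)
Sv1 = (9.400000, 10.900000, -0.600000); divide by 10.900000 → v2 = (0.862385, 1.000000, -0.055046)
Sv2 = (10.009174, 11.697248, -4.165138); divide by 11.697248 → v3 = (0.855686, 1.000000, -0.356078)
Requested entry of v3: 1091/1275 = 0.85569

0.85569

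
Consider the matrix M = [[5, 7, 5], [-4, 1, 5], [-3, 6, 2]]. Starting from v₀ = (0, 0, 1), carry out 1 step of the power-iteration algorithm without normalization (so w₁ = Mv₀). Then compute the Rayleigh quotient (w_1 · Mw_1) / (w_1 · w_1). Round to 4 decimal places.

6.7222

w1 = Mv₀ = (5·0 + 7·0 + 5·1; (-4)·0 + 1·0 + 5·1; (-3)·0 + 6·0 + 2·1) = (5, 5, 2)
Mw1 = (70, -5, 19)
w1·Mw1 = 5·70 + 5·(-5) + 2·19 = 363; w1·w1 = 5·5 + 5·5 + 2·2 = 54
λ ≈ 363/54 = 6.7222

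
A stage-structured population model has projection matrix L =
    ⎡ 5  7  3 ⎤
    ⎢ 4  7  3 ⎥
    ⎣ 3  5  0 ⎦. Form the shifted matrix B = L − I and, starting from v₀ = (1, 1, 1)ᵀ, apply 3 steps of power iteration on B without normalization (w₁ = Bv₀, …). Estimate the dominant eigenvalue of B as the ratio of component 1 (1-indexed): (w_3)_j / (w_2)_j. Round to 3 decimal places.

B = L − I has rows (4, 7, 3); (4, 6, 3); (3, 5, -1)
w1 = Bv₀ = (4·1 + 7·1 + 3·1; 4·1 + 6·1 + 3·1; 3·1 + 5·1 + (-1)·1) = (14, 13, 7)
w2 = Bw1 = (4·14 + 7·13 + 3·7; 4·14 + 6·13 + 3·7; 3·14 + 5·13 + (-1)·7) = (168, 155, 100)
w3 = Bw2 = (2057, 1902, 1179)
Ratio: 2057/168 = 12.244

μ ≈ 12.244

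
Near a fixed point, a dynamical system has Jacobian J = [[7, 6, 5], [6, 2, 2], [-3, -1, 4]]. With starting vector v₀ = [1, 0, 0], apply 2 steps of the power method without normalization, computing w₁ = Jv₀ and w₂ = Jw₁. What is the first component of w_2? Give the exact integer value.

70

w1 = Jv₀ = (7·1 + 6·0 + 5·0; 6·1 + 2·0 + 2·0; (-3)·1 + (-1)·0 + 4·0) = (7, 6, -3)
w2 = Jw1 = (7·7 + 6·6 + 5·(-3); 6·7 + 2·6 + 2·(-3); (-3)·7 + (-1)·6 + 4·(-3)) = (70, 48, -39)
The requested component of w2 is 70.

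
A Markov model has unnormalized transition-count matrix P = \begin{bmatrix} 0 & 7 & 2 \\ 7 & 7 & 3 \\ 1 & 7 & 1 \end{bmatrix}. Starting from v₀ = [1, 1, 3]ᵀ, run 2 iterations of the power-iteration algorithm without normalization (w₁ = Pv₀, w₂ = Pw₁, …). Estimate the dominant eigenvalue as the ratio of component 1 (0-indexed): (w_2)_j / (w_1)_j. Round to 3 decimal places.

12.391

w1 = Pv₀ = (13, 23, 11)
w2 = Pw1 = (183, 285, 185)
Ratio at component: 285 / 23 = 12.391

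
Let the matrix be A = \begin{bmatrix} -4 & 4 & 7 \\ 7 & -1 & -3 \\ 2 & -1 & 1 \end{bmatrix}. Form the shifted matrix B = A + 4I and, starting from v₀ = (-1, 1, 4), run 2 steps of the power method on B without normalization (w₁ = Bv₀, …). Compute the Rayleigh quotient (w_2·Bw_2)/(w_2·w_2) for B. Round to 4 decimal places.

B = A + 4I has rows (0, 4, 7); (7, 3, -3); (2, -1, 5)
w1 = Bv₀ = (32, -16, 17)
w2 = Bw1 = (55, 125, 165)
Bw2 = (1655, 265, 810)
w2·Bw2 = 257800; w2·w2 = 45875; μ ≈ 257800/45875 = 5.6196

5.6196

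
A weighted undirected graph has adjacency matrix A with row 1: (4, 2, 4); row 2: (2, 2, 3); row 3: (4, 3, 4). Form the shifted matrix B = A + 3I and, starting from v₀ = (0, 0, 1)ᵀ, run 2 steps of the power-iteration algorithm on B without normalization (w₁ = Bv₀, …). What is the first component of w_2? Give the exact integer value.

62

B = A + 3I has rows (7, 2, 4); (2, 5, 3); (4, 3, 7)
w1 = Bv₀ = (4, 3, 7)
w2 = Bw1 = (62, 44, 74)
Requested component of w2: 62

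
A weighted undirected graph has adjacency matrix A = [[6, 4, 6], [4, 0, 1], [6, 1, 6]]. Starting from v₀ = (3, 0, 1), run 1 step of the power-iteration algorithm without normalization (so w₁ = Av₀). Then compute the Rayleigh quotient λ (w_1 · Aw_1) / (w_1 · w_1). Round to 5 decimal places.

w1 = Av₀ = (6·3 + 4·0 + 6·1; 4·3 + 0·0 + 1·1; 6·3 + 1·0 + 6·1) = (24, 13, 24)
Aw1 = (340, 120, 301)
w1·Aw1 = 24·340 + 13·120 + 24·301 = 16944; w1·w1 = 24·24 + 13·13 + 24·24 = 1321
λ ≈ 16944/1321 = 12.82665

λ ≈ 12.82665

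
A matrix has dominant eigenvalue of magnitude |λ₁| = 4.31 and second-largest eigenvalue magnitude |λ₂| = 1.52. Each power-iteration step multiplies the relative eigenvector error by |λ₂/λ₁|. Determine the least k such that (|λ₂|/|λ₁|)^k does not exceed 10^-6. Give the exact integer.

14

|λ₂/λ₁| = 1.52/4.31 = 0.35267
Need k ≥ ln(10^-6) / ln(0.35267) = -13.8155 / -1.0422 ≈ 13.256
Smallest integer k satisfying the bound: 14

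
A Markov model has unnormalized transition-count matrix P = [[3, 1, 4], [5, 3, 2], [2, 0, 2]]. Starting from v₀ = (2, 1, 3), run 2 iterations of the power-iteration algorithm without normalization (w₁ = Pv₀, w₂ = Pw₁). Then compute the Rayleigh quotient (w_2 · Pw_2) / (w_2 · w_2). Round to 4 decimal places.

λ ≈ 6.8072

w1 = Pv₀ = (19, 19, 10)
w2 = Pw1 = (116, 172, 58)
Pw2 = (752, 1212, 348)
w2·Pw2 = 116·752 + 172·1212 + 58·348 = 315880; w2·w2 = 116·116 + 172·172 + 58·58 = 46404
λ ≈ 315880/46404 = 6.8072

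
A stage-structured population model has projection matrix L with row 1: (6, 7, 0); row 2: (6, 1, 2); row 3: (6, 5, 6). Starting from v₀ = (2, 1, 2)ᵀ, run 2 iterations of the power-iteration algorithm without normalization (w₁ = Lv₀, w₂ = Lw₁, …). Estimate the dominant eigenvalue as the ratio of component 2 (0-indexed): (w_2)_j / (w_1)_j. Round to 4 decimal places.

w1 = Lv₀ = (19, 17, 29)
w2 = Lw1 = (233, 189, 373)
Ratio at component: 373 / 29 = 12.8621

λ ≈ 12.8621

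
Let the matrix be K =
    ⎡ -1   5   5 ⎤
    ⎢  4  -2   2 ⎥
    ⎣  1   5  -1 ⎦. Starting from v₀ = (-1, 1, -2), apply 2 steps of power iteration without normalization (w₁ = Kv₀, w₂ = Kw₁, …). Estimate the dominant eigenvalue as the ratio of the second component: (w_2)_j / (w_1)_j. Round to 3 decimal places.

w1 = Kv₀ = ((-1)·(-1) + 5·1 + 5·(-2); 4·(-1) + (-2)·1 + 2·(-2); 1·(-1) + 5·1 + (-1)·(-2)) = (-4, -10, 6)
w2 = Kw1 = ((-1)·(-4) + 5·(-10) + 5·6; 4·(-4) + (-2)·(-10) + 2·6; 1·(-4) + 5·(-10) + (-1)·6) = (-16, 16, -60)
Ratio at component: 16 / -10 = -1.600

-1.600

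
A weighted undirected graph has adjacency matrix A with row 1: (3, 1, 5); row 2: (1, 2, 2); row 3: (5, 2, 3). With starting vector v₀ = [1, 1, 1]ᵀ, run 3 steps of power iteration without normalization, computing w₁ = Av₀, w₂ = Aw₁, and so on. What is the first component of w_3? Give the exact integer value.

710

w1 = Av₀ = (3·1 + 1·1 + 5·1; 1·1 + 2·1 + 2·1; 5·1 + 2·1 + 3·1) = (9, 5, 10)
w2 = Aw1 = (3·9 + 1·5 + 5·10; 1·9 + 2·5 + 2·10; 5·9 + 2·5 + 3·10) = (82, 39, 85)
w3 = Aw2 = (710, 330, 743)
The requested component of w3 is 710.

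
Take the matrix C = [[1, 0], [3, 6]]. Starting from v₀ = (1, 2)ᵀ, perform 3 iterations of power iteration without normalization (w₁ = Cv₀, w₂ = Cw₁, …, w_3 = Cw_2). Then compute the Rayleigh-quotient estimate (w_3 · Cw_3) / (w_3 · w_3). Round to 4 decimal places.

6.0053

w1 = Cv₀ = (1·1 + 0·2; 3·1 + 6·2) = (1, 15)
w2 = Cw1 = (1·1 + 0·15; 3·1 + 6·15) = (1, 93)
w3 = Cw2 = (1, 561)
Cw3 = (1, 3369)
w3·Cw3 = 1·1 + 561·3369 = 1890010; w3·w3 = 1·1 + 561·561 = 314722
λ ≈ 1890010/314722 = 6.0053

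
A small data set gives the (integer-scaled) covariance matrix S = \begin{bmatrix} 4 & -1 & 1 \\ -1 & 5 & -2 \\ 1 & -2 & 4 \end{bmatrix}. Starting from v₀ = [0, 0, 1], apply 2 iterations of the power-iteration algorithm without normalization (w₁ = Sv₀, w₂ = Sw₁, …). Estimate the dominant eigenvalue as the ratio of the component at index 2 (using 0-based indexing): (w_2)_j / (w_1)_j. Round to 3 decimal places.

w1 = Sv₀ = (1, -2, 4)
w2 = Sw1 = (10, -19, 21)
Ratio at component: 21 / 4 = 5.250

λ ≈ 5.250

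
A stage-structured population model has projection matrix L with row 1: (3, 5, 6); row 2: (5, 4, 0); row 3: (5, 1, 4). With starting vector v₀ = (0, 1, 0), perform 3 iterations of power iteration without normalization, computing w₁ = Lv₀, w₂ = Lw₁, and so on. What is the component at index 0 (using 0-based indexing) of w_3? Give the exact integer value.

526

w1 = Lv₀ = (3·0 + 5·1 + 6·0; 5·0 + 4·1 + 0·0; 5·0 + 1·1 + 4·0) = (5, 4, 1)
w2 = Lw1 = (3·5 + 5·4 + 6·1; 5·5 + 4·4 + 0·1; 5·5 + 1·4 + 4·1) = (41, 41, 33)
w3 = Lw2 = (526, 369, 378)
The requested component of w3 is 526.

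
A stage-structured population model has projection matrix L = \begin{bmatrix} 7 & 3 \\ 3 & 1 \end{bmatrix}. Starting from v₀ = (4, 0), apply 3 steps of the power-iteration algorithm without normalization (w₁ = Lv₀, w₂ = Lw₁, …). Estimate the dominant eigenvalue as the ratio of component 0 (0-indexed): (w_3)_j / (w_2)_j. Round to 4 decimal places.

λ ≈ 8.2414

w1 = Lv₀ = (7·4 + 3·0; 3·4 + 1·0) = (28, 12)
w2 = Lw1 = (7·28 + 3·12; 3·28 + 1·12) = (232, 96)
w3 = Lw2 = (1912, 792)
Ratio at component: 1912 / 232 = 8.2414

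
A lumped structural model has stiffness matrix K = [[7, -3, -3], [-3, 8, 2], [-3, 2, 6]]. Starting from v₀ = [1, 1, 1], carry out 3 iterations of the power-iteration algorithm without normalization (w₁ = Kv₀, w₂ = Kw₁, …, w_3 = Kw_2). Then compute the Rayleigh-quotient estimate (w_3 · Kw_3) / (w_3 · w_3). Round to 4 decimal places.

w1 = Kv₀ = (7·1 + (-3)·1 + (-3)·1; (-3)·1 + 8·1 + 2·1; (-3)·1 + 2·1 + 6·1) = (1, 7, 5)
w2 = Kw1 = (7·1 + (-3)·7 + (-3)·5; (-3)·1 + 8·7 + 2·5; (-3)·1 + 2·7 + 6·5) = (-29, 63, 41)
w3 = Kw2 = (-515, 673, 459)
Kw3 = (-7001, 7847, 5645)
w3·Kw3 = (-515)·(-7001) + 673·7847 + 459·5645 = 11477601; w3·w3 = (-515)·(-515) + 673·673 + 459·459 = 928835
λ ≈ 11477601/928835 = 12.3570

λ ≈ 12.3570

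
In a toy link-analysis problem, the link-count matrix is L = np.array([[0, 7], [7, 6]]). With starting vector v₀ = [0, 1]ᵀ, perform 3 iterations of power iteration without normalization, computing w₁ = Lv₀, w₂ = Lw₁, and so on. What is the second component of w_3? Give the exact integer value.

w1 = Lv₀ = (0·0 + 7·1; 7·0 + 6·1) = (7, 6)
w2 = Lw1 = (0·7 + 7·6; 7·7 + 6·6) = (42, 85)
w3 = Lw2 = (595, 804)
The requested component of w3 is 804.

804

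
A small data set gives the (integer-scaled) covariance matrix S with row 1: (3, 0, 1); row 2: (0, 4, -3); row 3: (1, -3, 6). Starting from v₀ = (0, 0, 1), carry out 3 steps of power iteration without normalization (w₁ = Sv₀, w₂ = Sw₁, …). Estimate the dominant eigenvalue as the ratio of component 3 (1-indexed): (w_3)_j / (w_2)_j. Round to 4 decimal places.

w1 = Sv₀ = (3·0 + 0·0 + 1·1; 0·0 + 4·0 + (-3)·1; 1·0 + (-3)·0 + 6·1) = (1, -3, 6)
w2 = Sw1 = (3·1 + 0·(-3) + 1·6; 0·1 + 4·(-3) + (-3)·6; 1·1 + (-3)·(-3) + 6·6) = (9, -30, 46)
w3 = Sw2 = (73, -258, 375)
Ratio at component: 375 / 46 = 8.1522

λ ≈ 8.1522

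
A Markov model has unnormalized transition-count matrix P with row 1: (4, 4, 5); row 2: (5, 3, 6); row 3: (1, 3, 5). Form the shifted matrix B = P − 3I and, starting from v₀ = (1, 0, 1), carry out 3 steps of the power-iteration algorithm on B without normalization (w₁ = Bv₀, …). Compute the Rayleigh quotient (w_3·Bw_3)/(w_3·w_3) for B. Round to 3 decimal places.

μ ≈ 8.077

B = P − 3I has rows (1, 4, 5); (5, 0, 6); (1, 3, 2)
w1 = Bv₀ = (1·1 + 4·0 + 5·1; 5·1 + 0·0 + 6·1; 1·1 + 3·0 + 2·1) = (6, 11, 3)
w2 = Bw1 = (1·6 + 4·11 + 5·3; 5·6 + 0·11 + 6·3; 1·6 + 3·11 + 2·3) = (65, 48, 45)
w3 = Bw2 = (482, 595, 299)
Bw3 = (4357, 4204, 2865)
w3·Bw3 = 5458089; w3·w3 = 675750; μ ≈ 5458089/675750 = 8.077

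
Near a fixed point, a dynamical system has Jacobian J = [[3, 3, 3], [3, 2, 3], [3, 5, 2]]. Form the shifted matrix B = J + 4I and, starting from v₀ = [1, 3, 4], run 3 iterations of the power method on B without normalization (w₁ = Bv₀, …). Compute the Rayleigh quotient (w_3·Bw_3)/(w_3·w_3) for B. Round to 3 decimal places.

B = J + 4I has rows (7, 3, 3); (3, 6, 3); (3, 5, 6)
w1 = Bv₀ = (7·1 + 3·3 + 3·4; 3·1 + 6·3 + 3·4; 3·1 + 5·3 + 6·4) = (28, 33, 42)
w2 = Bw1 = (7·28 + 3·33 + 3·42; 3·28 + 6·33 + 3·42; 3·28 + 5·33 + 6·42) = (421, 408, 501)
w3 = Bw2 = (5674, 5214, 6309)
Bw3 = (74287, 67233, 80946)
w3·Bw3 = 1282745614; w3·w3 = 99183553; μ ≈ 1282745614/99183553 = 12.933

12.933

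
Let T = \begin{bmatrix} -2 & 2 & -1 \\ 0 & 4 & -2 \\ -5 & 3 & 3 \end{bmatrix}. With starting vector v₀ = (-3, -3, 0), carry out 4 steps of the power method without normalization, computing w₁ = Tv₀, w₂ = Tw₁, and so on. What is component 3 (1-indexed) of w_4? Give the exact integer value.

-654

w1 = Tv₀ = ((-2)·(-3) + 2·(-3) + (-1)·0; 0·(-3) + 4·(-3) + (-2)·0; (-5)·(-3) + 3·(-3) + 3·0) = (0, -12, 6)
w2 = Tw1 = ((-2)·0 + 2·(-12) + (-1)·6; 0·0 + 4·(-12) + (-2)·6; (-5)·0 + 3·(-12) + 3·6) = (-30, -60, -18)
w3 = Tw2 = (-42, -204, -84)
w4 = Tw3 = (-240, -648, -654)
The requested component of w4 is -654.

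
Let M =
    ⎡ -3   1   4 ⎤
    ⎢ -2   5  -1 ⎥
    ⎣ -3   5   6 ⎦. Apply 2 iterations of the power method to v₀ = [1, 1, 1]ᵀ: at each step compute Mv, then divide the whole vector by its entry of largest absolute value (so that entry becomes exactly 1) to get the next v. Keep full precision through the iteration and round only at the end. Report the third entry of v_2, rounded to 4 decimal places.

Mv0 = (2.00000, 2.00000, 8.00000); divide by 8.00000 → v1 = (0.25000, 0.25000, 1.00000)
Mv1 = (3.50000, -0.25000, 6.50000); divide by 6.50000 → v2 = (0.53846, -0.03846, 1.00000)
Requested entry of v2: 52/52 = 1.0000

1.0000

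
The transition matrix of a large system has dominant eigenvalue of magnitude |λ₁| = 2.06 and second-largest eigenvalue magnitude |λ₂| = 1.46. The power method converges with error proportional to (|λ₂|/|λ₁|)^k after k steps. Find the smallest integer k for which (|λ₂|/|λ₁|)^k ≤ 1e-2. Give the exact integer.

|λ₂/λ₁| = 1.46/2.06 = 0.70874
Need k ≥ ln(1e-2) / ln(0.70874) = -4.6052 / -0.3443 ≈ 13.377
Smallest integer k satisfying the bound: 14

14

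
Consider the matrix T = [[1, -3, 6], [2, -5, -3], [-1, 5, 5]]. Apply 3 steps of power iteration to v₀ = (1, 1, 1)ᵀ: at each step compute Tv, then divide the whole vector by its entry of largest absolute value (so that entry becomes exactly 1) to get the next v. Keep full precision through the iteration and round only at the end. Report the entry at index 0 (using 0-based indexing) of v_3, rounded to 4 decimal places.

Tv0 = (4.00000, -6.00000, 9.00000); divide by 9.00000 → v1 = (0.44444, -0.66667, 1.00000)
Tv1 = (8.44444, 1.22222, 1.22222); divide by 8.44444 → v2 = (1.00000, 0.14474, 0.14474)
Tv2 = (1.43421, 0.84211, 0.44737); divide by 1.43421 → v3 = (1.00000, 0.58716, 0.31193)
Requested entry of v3: 109/109 = 1.0000

1.0000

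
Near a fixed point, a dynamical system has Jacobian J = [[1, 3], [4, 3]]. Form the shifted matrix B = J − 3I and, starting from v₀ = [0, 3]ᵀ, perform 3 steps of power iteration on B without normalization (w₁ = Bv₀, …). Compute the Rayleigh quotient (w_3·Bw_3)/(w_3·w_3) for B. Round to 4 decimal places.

B = J − 3I has rows (-2, 3); (4, 0)
w1 = Bv₀ = ((-2)·0 + 3·3; 4·0 + 0·3) = (9, 0)
w2 = Bw1 = ((-2)·9 + 3·0; 4·9 + 0·0) = (-18, 36)
w3 = Bw2 = (144, -72)
Bw3 = (-504, 576)
w3·Bw3 = -114048; w3·w3 = 25920; μ ≈ -114048/25920 = -4.4000

-4.4000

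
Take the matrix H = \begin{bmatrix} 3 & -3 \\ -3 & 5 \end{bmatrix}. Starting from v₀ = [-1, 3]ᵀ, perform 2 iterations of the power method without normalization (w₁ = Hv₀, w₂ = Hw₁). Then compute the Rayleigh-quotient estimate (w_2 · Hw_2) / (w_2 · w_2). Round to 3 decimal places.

w1 = Hv₀ = (-12, 18)
w2 = Hw1 = (-90, 126)
Hw2 = (-648, 900)
w2·Hw2 = (-90)·(-648) + 126·900 = 171720; w2·w2 = (-90)·(-90) + 126·126 = 23976
λ ≈ 171720/23976 = 7.162

λ ≈ 7.162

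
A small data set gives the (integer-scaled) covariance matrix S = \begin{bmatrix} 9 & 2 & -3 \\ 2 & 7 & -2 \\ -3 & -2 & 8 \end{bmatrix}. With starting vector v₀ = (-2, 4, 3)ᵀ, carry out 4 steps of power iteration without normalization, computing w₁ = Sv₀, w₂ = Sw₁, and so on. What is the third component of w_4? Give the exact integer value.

24640

w1 = Sv₀ = (9·(-2) + 2·4 + (-3)·3; 2·(-2) + 7·4 + (-2)·3; (-3)·(-2) + (-2)·4 + 8·3) = (-19, 18, 22)
w2 = Sw1 = (9·(-19) + 2·18 + (-3)·22; 2·(-19) + 7·18 + (-2)·22; (-3)·(-19) + (-2)·18 + 8·22) = (-201, 44, 197)
w3 = Sw2 = (-2312, -488, 2091)
w4 = Sw3 = (-28057, -12222, 24640)
The requested component of w4 is 24640.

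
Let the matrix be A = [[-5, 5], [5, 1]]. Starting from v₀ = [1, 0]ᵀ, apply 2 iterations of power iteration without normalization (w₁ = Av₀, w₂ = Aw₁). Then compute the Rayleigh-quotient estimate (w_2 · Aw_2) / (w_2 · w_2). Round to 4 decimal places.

-7.6207

w1 = Av₀ = ((-5)·1 + 5·0; 5·1 + 1·0) = (-5, 5)
w2 = Aw1 = ((-5)·(-5) + 5·5; 5·(-5) + 1·5) = (50, -20)
Aw2 = (-350, 230)
w2·Aw2 = 50·(-350) + (-20)·230 = -22100; w2·w2 = 50·50 + (-20)·(-20) = 2900
λ ≈ -22100/2900 = -7.6207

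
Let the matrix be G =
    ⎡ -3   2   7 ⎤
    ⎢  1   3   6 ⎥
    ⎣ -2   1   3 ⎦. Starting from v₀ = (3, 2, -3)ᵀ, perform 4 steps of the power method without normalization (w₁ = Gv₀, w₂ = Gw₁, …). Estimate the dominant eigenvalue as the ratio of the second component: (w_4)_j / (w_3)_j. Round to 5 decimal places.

w1 = Gv₀ = (-26, -9, -13)
w2 = Gw1 = (-31, -131, 4)
w3 = Gw2 = (-141, -400, -57)
w4 = Gw3 = (-776, -1683, -289)
Ratio at component: -1683 / -400 = 4.20750

4.20750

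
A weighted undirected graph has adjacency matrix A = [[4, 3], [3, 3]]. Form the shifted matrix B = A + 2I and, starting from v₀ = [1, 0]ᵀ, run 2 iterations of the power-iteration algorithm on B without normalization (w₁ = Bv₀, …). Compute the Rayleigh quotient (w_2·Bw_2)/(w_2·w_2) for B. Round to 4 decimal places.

B = A + 2I has rows (6, 3); (3, 5)
w1 = Bv₀ = (6, 3)
w2 = Bw1 = (45, 33)
Bw2 = (369, 300)
w2·Bw2 = 26505; w2·w2 = 3114; μ ≈ 26505/3114 = 8.5116

μ ≈ 8.5116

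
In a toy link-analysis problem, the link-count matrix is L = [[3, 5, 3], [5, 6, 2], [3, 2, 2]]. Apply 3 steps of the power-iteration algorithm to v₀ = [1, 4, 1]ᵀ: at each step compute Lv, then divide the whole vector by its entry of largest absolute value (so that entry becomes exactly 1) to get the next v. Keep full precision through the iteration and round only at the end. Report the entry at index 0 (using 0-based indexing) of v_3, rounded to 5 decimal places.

Lv0 = (26.000000, 31.000000, 13.000000); divide by 31.000000 → v1 = (0.838710, 1.000000, 0.419355)
Lv1 = (8.774194, 11.032258, 5.354839); divide by 11.032258 → v2 = (0.795322, 1.000000, 0.485380)
Lv2 = (8.842105, 10.947368, 5.356725); divide by 10.947368 → v3 = (0.807692, 1.000000, 0.489316)
Requested entry of v3: 3024/3744 = 0.80769

0.80769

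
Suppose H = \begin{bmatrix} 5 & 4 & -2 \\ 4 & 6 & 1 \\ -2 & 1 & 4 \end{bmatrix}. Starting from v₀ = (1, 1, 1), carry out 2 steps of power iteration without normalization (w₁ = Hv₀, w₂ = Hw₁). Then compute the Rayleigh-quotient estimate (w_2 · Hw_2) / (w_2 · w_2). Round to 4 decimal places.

9.3926

w1 = Hv₀ = (5·1 + 4·1 + (-2)·1; 4·1 + 6·1 + 1·1; (-2)·1 + 1·1 + 4·1) = (7, 11, 3)
w2 = Hw1 = (5·7 + 4·11 + (-2)·3; 4·7 + 6·11 + 1·3; (-2)·7 + 1·11 + 4·3) = (73, 97, 9)
Hw2 = (735, 883, -13)
w2·Hw2 = 73·735 + 97·883 + 9·(-13) = 139189; w2·w2 = 73·73 + 97·97 + 9·9 = 14819
λ ≈ 139189/14819 = 9.3926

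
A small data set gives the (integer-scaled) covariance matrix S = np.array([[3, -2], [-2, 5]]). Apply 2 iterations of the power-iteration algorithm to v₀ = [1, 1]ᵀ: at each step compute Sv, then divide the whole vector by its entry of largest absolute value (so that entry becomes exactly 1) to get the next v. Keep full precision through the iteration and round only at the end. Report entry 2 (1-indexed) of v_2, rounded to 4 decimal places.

1.0000

Sv0 = (1.00000, 3.00000); divide by 3.00000 → v1 = (0.33333, 1.00000)
Sv1 = (-1.00000, 4.33333); divide by 4.33333 → v2 = (-0.23077, 1.00000)
Requested entry of v2: 13/13 = 1.0000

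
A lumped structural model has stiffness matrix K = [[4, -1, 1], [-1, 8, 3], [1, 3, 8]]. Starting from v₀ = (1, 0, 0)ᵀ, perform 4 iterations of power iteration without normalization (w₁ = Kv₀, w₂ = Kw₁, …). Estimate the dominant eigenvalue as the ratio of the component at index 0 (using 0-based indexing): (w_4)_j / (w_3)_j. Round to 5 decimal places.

w1 = Kv₀ = (4·1 + (-1)·0 + 1·0; (-1)·1 + 8·0 + 3·0; 1·1 + 3·0 + 8·0) = (4, -1, 1)
w2 = Kw1 = (4·4 + (-1)·(-1) + 1·1; (-1)·4 + 8·(-1) + 3·1; 1·4 + 3·(-1) + 8·1) = (18, -9, 9)
w3 = Kw2 = (90, -63, 63)
w4 = Kw3 = (486, -405, 405)
Ratio at component: 486 / 90 = 5.40000

λ ≈ 5.40000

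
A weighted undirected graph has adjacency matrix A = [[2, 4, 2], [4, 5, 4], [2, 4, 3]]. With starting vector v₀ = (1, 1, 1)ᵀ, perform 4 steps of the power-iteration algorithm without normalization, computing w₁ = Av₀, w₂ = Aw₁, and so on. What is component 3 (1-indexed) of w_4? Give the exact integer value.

10311

w1 = Av₀ = (2·1 + 4·1 + 2·1; 4·1 + 5·1 + 4·1; 2·1 + 4·1 + 3·1) = (8, 13, 9)
w2 = Aw1 = (2·8 + 4·13 + 2·9; 4·8 + 5·13 + 4·9; 2·8 + 4·13 + 3·9) = (86, 133, 95)
w3 = Aw2 = (894, 1389, 989)
w4 = Aw3 = (9322, 14477, 10311)
The requested component of w4 is 10311.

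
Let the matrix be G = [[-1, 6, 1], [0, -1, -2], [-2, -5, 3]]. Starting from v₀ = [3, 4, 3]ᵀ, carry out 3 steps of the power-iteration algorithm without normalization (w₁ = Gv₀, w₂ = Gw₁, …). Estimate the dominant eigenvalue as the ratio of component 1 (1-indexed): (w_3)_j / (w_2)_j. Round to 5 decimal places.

w1 = Gv₀ = (24, -10, -17)
w2 = Gw1 = (-101, 44, -49)
w3 = Gw2 = (316, 54, -165)
Ratio at component: 316 / -101 = -3.12871

-3.12871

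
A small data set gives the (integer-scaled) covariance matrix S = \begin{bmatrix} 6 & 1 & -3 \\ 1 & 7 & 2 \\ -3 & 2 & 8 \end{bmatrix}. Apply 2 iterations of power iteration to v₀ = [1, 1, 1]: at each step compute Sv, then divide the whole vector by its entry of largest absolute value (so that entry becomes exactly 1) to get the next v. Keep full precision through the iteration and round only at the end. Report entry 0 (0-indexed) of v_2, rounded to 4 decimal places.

Sv0 = (4.00000, 10.00000, 7.00000); divide by 10.00000 → v1 = (0.40000, 1.00000, 0.70000)
Sv1 = (1.30000, 8.80000, 6.40000); divide by 8.80000 → v2 = (0.14773, 1.00000, 0.72727)
Requested entry of v2: 13/88 = 0.1477

0.1477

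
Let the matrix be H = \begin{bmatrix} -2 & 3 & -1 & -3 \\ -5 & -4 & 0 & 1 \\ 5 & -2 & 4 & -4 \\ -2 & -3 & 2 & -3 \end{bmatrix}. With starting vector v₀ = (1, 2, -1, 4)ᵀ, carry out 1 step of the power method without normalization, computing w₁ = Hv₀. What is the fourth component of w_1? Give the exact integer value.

w1 = Hv₀ = ((-2)·1 + 3·2 + (-1)·(-1) + (-3)·4; (-5)·1 + (-4)·2 + 0·(-1) + 1·4; 5·1 + (-2)·2 + 4·(-1) + (-4)·4; (-2)·1 + (-3)·2 + 2·(-1) + (-3)·4) = (-7, -9, -19, -22)
The requested component of w1 is -22.

-22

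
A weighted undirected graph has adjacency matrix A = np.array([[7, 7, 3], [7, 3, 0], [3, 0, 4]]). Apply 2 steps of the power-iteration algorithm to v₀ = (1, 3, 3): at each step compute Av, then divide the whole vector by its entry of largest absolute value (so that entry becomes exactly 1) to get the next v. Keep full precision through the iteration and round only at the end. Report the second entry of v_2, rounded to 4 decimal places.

0.7380

Av0 = (37.00000, 16.00000, 15.00000); divide by 37.00000 → v1 = (1.00000, 0.43243, 0.40541)
Av1 = (11.24324, 8.29730, 4.62162); divide by 11.24324 → v2 = (1.00000, 0.73798, 0.41106)
Requested entry of v2: 307/416 = 0.7380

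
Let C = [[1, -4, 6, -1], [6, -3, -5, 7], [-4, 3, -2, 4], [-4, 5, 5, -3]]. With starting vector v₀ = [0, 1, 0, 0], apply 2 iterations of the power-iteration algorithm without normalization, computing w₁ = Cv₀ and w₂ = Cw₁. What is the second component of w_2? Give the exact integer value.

w1 = Cv₀ = (-4, -3, 3, 5)
w2 = Cw1 = (21, 5, 21, 1)
The requested component of w2 is 5.

5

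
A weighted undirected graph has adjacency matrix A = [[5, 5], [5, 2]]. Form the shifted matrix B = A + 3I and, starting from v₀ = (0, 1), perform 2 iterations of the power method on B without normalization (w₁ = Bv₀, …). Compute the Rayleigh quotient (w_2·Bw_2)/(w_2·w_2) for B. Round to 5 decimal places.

B = A + 3I has rows (8, 5); (5, 5)
w1 = Bv₀ = (5, 5)
w2 = Bw1 = (65, 50)
Bw2 = (770, 575)
w2·Bw2 = 78800; w2·w2 = 6725; μ ≈ 78800/6725 = 11.71747

11.71747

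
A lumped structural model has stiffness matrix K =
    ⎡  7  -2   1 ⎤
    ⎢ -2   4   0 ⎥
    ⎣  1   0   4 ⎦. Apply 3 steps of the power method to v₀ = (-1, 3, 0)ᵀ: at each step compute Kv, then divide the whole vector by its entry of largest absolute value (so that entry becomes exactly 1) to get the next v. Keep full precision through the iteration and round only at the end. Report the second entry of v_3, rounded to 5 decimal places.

-0.55632

Kv0 = (-13.000000, 14.000000, -1.000000); divide by 14.000000 → v1 = (-0.928571, 1.000000, -0.071429)
Kv1 = (-8.571429, 5.857143, -1.214286); divide by -8.571429 → v2 = (1.000000, -0.683333, 0.141667)
Kv2 = (8.508333, -4.733333, 1.566667); divide by 8.508333 → v3 = (1.000000, -0.556317, 0.184133)
Requested entry of v3: 568/-1021 = -0.55632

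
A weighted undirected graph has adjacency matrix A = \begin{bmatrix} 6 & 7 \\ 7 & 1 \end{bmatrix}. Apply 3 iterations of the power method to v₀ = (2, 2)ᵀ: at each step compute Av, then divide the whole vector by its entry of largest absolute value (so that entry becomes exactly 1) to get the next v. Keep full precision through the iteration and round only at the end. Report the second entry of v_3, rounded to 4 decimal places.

0.6927

Av0 = (26.00000, 16.00000); divide by 26.00000 → v1 = (1.00000, 0.61538)
Av1 = (10.30769, 7.61538); divide by 10.30769 → v2 = (1.00000, 0.73881)
Av2 = (11.17164, 7.73881); divide by 11.17164 → v3 = (1.00000, 0.69272)
Requested entry of v3: 2074/2994 = 0.6927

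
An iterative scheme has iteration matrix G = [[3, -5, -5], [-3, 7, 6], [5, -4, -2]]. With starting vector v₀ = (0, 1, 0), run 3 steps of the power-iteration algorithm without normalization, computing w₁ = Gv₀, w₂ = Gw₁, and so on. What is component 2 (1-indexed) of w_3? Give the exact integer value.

100

w1 = Gv₀ = (3·0 + (-5)·1 + (-5)·0; (-3)·0 + 7·1 + 6·0; 5·0 + (-4)·1 + (-2)·0) = (-5, 7, -4)
w2 = Gw1 = (3·(-5) + (-5)·7 + (-5)·(-4); (-3)·(-5) + 7·7 + 6·(-4); 5·(-5) + (-4)·7 + (-2)·(-4)) = (-30, 40, -45)
w3 = Gw2 = (-65, 100, -220)
The requested component of w3 is 100.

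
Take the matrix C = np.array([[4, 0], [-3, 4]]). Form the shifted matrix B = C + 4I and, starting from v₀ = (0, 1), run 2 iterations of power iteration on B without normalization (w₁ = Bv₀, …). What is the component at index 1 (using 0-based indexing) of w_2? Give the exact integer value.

64

B = C + 4I has rows (8, 0); (-3, 8)
w1 = Bv₀ = (8·0 + 0·1; (-3)·0 + 8·1) = (0, 8)
w2 = Bw1 = (8·0 + 0·8; (-3)·0 + 8·8) = (0, 64)
Requested component of w2: 64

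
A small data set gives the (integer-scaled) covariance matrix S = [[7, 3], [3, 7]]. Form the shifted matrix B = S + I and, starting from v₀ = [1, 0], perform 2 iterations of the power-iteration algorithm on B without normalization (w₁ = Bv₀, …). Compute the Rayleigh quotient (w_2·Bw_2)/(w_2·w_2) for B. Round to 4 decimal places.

μ ≈ 10.7544

B = S + I has rows (8, 3); (3, 8)
w1 = Bv₀ = (8, 3)
w2 = Bw1 = (73, 48)
Bw2 = (728, 603)
w2·Bw2 = 82088; w2·w2 = 7633; μ ≈ 82088/7633 = 10.7544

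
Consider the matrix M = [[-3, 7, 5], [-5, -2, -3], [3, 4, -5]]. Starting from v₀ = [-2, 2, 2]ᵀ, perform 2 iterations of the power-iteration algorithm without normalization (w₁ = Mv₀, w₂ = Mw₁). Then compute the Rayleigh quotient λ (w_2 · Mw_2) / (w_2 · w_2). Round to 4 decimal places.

w1 = Mv₀ = ((-3)·(-2) + 7·2 + 5·2; (-5)·(-2) + (-2)·2 + (-3)·2; 3·(-2) + 4·2 + (-5)·2) = (30, 0, -8)
w2 = Mw1 = ((-3)·30 + 7·0 + 5·(-8); (-5)·30 + (-2)·0 + (-3)·(-8); 3·30 + 4·0 + (-5)·(-8)) = (-130, -126, 130)
Mw2 = (158, 512, -1544)
w2·Mw2 = (-130)·158 + (-126)·512 + 130·(-1544) = -285772; w2·w2 = (-130)·(-130) + (-126)·(-126) + 130·130 = 49676
λ ≈ -285772/49676 = -5.7527

-5.7527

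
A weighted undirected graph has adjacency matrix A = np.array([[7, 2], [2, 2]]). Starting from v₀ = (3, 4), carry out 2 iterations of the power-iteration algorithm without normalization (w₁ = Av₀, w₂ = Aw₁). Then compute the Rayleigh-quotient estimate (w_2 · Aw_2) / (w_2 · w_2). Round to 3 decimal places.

λ ≈ 7.699

w1 = Av₀ = (7·3 + 2·4; 2·3 + 2·4) = (29, 14)
w2 = Aw1 = (7·29 + 2·14; 2·29 + 2·14) = (231, 86)
Aw2 = (1789, 634)
w2·Aw2 = 231·1789 + 86·634 = 467783; w2·w2 = 231·231 + 86·86 = 60757
λ ≈ 467783/60757 = 7.699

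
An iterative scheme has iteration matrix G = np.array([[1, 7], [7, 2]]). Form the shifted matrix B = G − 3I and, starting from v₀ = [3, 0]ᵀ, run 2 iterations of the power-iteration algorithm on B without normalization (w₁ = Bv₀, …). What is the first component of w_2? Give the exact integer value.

159

B = G − 3I has rows (-2, 7); (7, -1)
w1 = Bv₀ = ((-2)·3 + 7·0; 7·3 + (-1)·0) = (-6, 21)
w2 = Bw1 = ((-2)·(-6) + 7·21; 7·(-6) + (-1)·21) = (159, -63)
Requested component of w2: 159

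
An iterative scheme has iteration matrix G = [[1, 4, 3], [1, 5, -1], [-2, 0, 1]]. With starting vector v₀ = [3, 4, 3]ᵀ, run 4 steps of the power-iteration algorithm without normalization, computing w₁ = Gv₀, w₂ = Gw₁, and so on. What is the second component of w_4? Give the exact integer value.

4768

w1 = Gv₀ = (28, 20, -3)
w2 = Gw1 = (99, 131, -59)
w3 = Gw2 = (446, 813, -257)
w4 = Gw3 = (2927, 4768, -1149)
The requested component of w4 is 4768.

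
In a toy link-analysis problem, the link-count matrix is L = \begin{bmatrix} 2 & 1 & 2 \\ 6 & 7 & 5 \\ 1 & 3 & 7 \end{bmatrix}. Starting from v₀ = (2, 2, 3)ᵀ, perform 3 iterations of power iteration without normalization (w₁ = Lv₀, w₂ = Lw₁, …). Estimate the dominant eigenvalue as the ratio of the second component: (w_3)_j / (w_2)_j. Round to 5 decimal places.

11.81746

w1 = Lv₀ = (12, 41, 29)
w2 = Lw1 = (123, 504, 338)
w3 = Lw2 = (1426, 5956, 4001)
Ratio at component: 5956 / 504 = 11.81746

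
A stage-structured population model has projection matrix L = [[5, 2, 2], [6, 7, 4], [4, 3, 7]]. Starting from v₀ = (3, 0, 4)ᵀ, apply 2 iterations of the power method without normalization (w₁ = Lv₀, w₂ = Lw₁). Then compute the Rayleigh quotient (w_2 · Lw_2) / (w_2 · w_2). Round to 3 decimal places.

w1 = Lv₀ = (23, 34, 40)
w2 = Lw1 = (263, 536, 474)
Lw2 = (3335, 7226, 5978)
w2·Lw2 = 263·3335 + 536·7226 + 474·5978 = 7583813; w2·w2 = 263·263 + 536·536 + 474·474 = 581141
λ ≈ 7583813/581141 = 13.050

13.050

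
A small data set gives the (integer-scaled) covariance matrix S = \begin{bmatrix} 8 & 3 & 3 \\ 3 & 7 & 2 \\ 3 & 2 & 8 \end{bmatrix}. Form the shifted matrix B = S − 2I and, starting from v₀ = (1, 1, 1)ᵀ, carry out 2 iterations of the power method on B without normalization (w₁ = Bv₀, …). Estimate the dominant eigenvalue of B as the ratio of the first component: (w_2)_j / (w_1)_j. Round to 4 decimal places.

11.2500

B = S − 2I has rows (6, 3, 3); (3, 5, 2); (3, 2, 6)
w1 = Bv₀ = (6·1 + 3·1 + 3·1; 3·1 + 5·1 + 2·1; 3·1 + 2·1 + 6·1) = (12, 10, 11)
w2 = Bw1 = (6·12 + 3·10 + 3·11; 3·12 + 5·10 + 2·11; 3·12 + 2·10 + 6·11) = (135, 108, 122)
Ratio: 135/12 = 11.2500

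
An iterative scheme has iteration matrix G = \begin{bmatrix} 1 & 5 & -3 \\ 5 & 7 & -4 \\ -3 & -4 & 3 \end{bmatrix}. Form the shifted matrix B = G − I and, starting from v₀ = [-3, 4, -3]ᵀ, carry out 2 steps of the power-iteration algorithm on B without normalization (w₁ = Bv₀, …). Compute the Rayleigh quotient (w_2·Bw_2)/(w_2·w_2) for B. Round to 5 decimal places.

μ ≈ 11.27676

B = G − I has rows (0, 5, -3); (5, 6, -4); (-3, -4, 2)
w1 = Bv₀ = (29, 21, -13)
w2 = Bw1 = (144, 323, -197)
Bw2 = (2206, 3446, -2118)
w2·Bw2 = 1847968; w2·w2 = 163874; μ ≈ 1847968/163874 = 11.27676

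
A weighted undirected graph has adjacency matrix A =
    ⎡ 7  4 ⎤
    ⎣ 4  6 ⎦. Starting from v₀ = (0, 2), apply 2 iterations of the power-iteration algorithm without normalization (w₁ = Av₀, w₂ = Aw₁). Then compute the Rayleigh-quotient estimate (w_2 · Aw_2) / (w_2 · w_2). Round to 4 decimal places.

λ ≈ 10.5000

w1 = Av₀ = (7·0 + 4·2; 4·0 + 6·2) = (8, 12)
w2 = Aw1 = (7·8 + 4·12; 4·8 + 6·12) = (104, 104)
Aw2 = (1144, 1040)
w2·Aw2 = 104·1144 + 104·1040 = 227136; w2·w2 = 104·104 + 104·104 = 21632
λ ≈ 227136/21632 = 10.5000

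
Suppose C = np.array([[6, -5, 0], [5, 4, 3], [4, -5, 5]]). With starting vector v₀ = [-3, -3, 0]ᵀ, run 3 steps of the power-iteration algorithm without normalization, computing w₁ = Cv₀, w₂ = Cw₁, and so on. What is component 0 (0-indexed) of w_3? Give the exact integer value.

1272

w1 = Cv₀ = (6·(-3) + (-5)·(-3) + 0·0; 5·(-3) + 4·(-3) + 3·0; 4·(-3) + (-5)·(-3) + 5·0) = (-3, -27, 3)
w2 = Cw1 = (6·(-3) + (-5)·(-27) + 0·3; 5·(-3) + 4·(-27) + 3·3; 4·(-3) + (-5)·(-27) + 5·3) = (117, -114, 138)
w3 = Cw2 = (1272, 543, 1728)
The requested component of w3 is 1272.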